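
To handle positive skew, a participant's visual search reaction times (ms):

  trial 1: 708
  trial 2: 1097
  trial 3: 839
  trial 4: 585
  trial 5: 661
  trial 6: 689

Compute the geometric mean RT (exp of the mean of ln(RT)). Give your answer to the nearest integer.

747 ms

ln(RT): 6.5624, 7.0003, 6.7322, 6.3716, 6.4938, 6.5352
Mean ln(RT) = 39.6956/6 = 6.61593
Geometric mean = exp(6.61593) = 746.90 ms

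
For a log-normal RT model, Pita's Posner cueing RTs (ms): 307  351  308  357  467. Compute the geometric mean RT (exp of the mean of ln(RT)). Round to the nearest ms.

354 ms

ln(RT): 5.7268, 5.8608, 5.7301, 5.8777, 6.1463
Mean ln(RT) = 29.3418/5 = 5.86836
Geometric mean = exp(5.86836) = 353.67 ms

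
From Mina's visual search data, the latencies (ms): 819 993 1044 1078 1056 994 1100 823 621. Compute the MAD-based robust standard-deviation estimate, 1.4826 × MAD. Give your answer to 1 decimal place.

124.5 ms

Sorted: 621, 819, 823, 993, 994, 1044, 1056, 1078, 1100 → median = 994
|x − 994| sorted: 0, 1, 50, 62, 84, 106, 171, 175, 373 → MAD = 84
Robust SD ≈ 1.4826 × 84 = 124.538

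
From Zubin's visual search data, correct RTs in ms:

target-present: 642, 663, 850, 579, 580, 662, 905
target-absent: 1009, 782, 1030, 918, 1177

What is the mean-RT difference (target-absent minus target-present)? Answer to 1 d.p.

285.9 ms

M(target-present) = 4881/7 = 697.286
M(target-absent) = 4916/5 = 983.200
Difference = 983.200 − 697.286 = 285.914 ms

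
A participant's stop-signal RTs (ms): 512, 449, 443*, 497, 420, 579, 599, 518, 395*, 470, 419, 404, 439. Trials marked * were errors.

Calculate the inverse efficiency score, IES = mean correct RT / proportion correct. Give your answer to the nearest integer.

Correct trials (n=11): 512, 449, 497, 420, 579, 599, 518, 470, 419, 404, 439
Mean correct RT = 5306/11 = 482.3636 ms
Proportion correct = 11/13
IES = 482.3636 / (11/13) = 570.066 ms

570 ms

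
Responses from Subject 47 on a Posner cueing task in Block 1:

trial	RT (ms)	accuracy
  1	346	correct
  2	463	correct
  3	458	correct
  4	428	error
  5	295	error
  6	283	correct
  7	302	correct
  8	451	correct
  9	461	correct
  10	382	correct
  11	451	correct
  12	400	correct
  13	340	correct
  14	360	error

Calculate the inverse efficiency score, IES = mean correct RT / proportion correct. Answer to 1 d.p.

Correct trials (n=11): 346, 463, 458, 283, 302, 451, 461, 382, 451, 400, 340
Mean correct RT = 4337/11 = 394.2727 ms
Proportion correct = 11/14
IES = 394.2727 / (11/14) = 501.802 ms

501.8 ms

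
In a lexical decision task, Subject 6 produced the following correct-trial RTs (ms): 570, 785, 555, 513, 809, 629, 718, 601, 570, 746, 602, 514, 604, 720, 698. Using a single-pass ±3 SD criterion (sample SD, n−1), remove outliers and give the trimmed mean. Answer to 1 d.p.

n = 15, ΣRT = 9634, M = 642.267
Σ(x−M)² = 130004.93; s = √(130004.93/14) = 96.364
Cutoffs: 642.267 ± 3·96.364 → [353.2, 931.4]
No RTs fall outside the cutoffs; all 15 retained. Mean = 9634/15 = 642.267

642.3 ms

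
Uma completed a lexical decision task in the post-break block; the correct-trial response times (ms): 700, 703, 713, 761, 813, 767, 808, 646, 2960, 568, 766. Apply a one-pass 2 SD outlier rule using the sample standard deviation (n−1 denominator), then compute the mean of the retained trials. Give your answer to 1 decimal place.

n = 11, ΣRT = 10205, M = 927.727
Σ(x−M)² = 4594660.18; s = √(4594660.18/10) = 677.839
Cutoffs: 927.727 ± 2·677.839 → [-428.0, 2283.4]
Outside: 2960 → excluded.
Retained (n=10): Σ = 7245, mean = 7245/10 = 724.500

724.5 ms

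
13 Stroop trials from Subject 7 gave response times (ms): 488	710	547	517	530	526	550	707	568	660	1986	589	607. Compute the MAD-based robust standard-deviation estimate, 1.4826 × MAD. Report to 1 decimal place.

62.3 ms

Sorted: 488, 517, 526, 530, 547, 550, 568, 589, 607, 660, 707, 710, 1986 → median = 568
|x − 568| sorted: 0, 18, 21, 21, 38, 39, 42, 51, 80, 92, 139, 142, 1418 → MAD = 42
Robust SD ≈ 1.4826 × 42 = 62.269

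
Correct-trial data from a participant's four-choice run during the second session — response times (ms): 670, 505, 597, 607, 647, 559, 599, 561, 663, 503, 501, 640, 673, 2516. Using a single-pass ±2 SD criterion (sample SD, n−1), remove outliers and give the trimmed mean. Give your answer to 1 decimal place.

n = 14, ΣRT = 10241, M = 731.500
Σ(x−M)² = 3478467.50; s = √(3478467.50/13) = 517.276
Cutoffs: 731.500 ± 2·517.276 → [-303.1, 1766.1]
Outside: 2516 → excluded.
Retained (n=13): Σ = 7725, mean = 7725/13 = 594.231

594.2 ms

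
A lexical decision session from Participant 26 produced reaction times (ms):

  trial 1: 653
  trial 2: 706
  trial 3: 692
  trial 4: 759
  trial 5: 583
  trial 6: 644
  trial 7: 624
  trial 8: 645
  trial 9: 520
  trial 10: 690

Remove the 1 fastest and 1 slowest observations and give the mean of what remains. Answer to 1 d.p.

654.6 ms

Sorted: 520, 583, 624, 644, 645, 653, 690, 692, 706, 759
Drop lowest 1 (520) and highest 1 (759)
Remaining (n=8): Σ = 5237, mean = 5237/8 = 654.625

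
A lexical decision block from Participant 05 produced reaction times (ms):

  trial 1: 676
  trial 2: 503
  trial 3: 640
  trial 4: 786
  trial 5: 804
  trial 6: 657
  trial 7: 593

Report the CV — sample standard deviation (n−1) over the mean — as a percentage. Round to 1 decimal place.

n = 7, Σ = 4659, M = 665.5714
Σ(x−M)² = 66197.714; s = √(66197.714/6) = 105.0379
CV = 105.0379 / 665.5714 = 0.15782 = 15.782%

15.8%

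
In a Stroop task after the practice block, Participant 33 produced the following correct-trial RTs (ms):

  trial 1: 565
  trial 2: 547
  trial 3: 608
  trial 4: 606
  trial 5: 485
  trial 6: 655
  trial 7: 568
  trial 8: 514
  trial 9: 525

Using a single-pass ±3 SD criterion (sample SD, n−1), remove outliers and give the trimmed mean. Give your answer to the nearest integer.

n = 9, ΣRT = 5073, M = 563.667
Σ(x−M)² = 22548.00; s = √(22548.00/8) = 53.090
Cutoffs: 563.667 ± 3·53.090 → [404.4, 722.9]
No RTs fall outside the cutoffs; all 9 retained. Mean = 5073/9 = 563.667

564 ms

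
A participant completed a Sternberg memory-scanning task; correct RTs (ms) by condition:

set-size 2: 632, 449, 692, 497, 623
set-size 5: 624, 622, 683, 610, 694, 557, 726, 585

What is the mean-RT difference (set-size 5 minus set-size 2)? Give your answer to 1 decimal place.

59.0 ms

M(set-size 2) = 2893/5 = 578.600
M(set-size 5) = 5101/8 = 637.625
Difference = 637.625 − 578.600 = 59.025 ms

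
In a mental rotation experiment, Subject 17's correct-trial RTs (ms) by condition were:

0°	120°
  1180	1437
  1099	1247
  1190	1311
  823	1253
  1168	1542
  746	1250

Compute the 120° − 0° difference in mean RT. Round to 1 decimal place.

M(0°) = 6206/6 = 1034.333
M(120°) = 8040/6 = 1340.000
Difference = 1340.000 − 1034.333 = 305.667 ms

305.7 ms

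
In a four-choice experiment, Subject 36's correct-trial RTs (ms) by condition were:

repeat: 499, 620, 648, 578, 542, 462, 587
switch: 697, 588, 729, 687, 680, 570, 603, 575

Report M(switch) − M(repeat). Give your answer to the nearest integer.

79 ms

M(repeat) = 3936/7 = 562.286
M(switch) = 5129/8 = 641.125
Difference = 641.125 − 562.286 = 78.839 ms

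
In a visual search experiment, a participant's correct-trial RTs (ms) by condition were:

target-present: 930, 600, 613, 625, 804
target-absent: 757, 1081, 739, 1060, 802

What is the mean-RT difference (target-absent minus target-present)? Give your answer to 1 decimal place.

173.4 ms

M(target-present) = 3572/5 = 714.400
M(target-absent) = 4439/5 = 887.800
Difference = 887.800 − 714.400 = 173.400 ms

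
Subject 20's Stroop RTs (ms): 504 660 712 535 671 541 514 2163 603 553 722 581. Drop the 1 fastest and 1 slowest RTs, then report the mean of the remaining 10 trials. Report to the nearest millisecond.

Sorted: 504, 514, 535, 541, 553, 581, 603, 660, 671, 712, 722, 2163
Drop lowest 1 (504) and highest 1 (2163)
Remaining (n=10): Σ = 6092, mean = 6092/10 = 609.200

609 ms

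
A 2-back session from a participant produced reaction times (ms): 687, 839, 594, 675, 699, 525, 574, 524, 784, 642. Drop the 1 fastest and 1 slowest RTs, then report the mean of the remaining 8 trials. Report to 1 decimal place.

Sorted: 524, 525, 574, 594, 642, 675, 687, 699, 784, 839
Drop lowest 1 (524) and highest 1 (839)
Remaining (n=8): Σ = 5180, mean = 5180/8 = 647.500

647.5 ms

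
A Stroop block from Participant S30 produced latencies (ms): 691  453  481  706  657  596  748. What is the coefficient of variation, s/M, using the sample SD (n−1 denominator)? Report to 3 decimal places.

n = 7, Σ = 4332, M = 618.8571
Σ(x−M)² = 77966.857; s = √(77966.857/6) = 113.9933
CV = 113.9933 / 618.8571 = 0.18420

0.184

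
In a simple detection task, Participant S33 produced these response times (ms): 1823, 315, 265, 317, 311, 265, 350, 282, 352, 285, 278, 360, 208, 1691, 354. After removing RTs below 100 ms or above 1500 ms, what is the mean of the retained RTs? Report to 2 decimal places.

303.23 ms

Excluded: 1691, 1823
Retained (n=13): Σ = 3942
Mean = 3942/13 = 303.2308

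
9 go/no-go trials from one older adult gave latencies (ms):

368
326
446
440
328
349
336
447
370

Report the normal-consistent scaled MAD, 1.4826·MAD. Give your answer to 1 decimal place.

59.3 ms

Sorted: 326, 328, 336, 349, 368, 370, 440, 446, 447 → median = 368
|x − 368| sorted: 0, 2, 19, 32, 40, 42, 72, 78, 79 → MAD = 40
Robust SD ≈ 1.4826 × 40 = 59.304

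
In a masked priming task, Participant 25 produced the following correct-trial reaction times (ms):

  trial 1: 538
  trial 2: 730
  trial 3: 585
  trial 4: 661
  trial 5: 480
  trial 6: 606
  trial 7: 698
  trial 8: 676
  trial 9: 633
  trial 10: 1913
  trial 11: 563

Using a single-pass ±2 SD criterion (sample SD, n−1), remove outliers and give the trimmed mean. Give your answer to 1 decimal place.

617.0 ms

n = 11, ΣRT = 8083, M = 734.818
Σ(x−M)² = 1580997.64; s = √(1580997.64/10) = 397.618
Cutoffs: 734.818 ± 2·397.618 → [-60.4, 1530.1]
Outside: 1913 → excluded.
Retained (n=10): Σ = 6170, mean = 6170/10 = 617.000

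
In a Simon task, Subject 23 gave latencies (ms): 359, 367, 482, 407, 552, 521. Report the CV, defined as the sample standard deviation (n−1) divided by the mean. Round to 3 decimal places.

n = 6, Σ = 2688, M = 448.0000
Σ(x−M)² = 33464.000; s = √(33464.000/5) = 81.8095
CV = 81.8095 / 448.0000 = 0.18261

0.183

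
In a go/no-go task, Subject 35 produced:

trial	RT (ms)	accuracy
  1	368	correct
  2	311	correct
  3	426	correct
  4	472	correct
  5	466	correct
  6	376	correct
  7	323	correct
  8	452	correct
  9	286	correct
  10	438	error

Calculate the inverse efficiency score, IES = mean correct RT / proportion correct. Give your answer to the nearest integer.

430 ms

Correct trials (n=9): 368, 311, 426, 472, 466, 376, 323, 452, 286
Mean correct RT = 3480/9 = 386.6667 ms
Proportion correct = 9/10
IES = 386.6667 / (9/10) = 429.630 ms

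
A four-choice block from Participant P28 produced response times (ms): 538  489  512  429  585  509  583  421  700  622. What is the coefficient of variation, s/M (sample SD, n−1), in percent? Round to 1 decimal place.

16.0%

n = 10, Σ = 5388, M = 538.8000
Σ(x−M)² = 67015.600; s = √(67015.600/9) = 86.2912
CV = 86.2912 / 538.8000 = 0.16015 = 16.015%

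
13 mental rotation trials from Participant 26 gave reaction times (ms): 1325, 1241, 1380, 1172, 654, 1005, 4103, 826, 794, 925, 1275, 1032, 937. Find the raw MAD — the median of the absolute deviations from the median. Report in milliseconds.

209 ms

Sorted: 654, 794, 826, 925, 937, 1005, 1032, 1172, 1241, 1275, 1325, 1380, 4103 → median = 1032
|x − 1032|: 293, 209, 348, 140, 378, 27, 3071, 206, 238, 107, 243, 0, 95
Sorted deviations: 0, 27, 95, 107, 140, 206, 209, 238, 243, 293, 348, 378, 3071 → MAD = 209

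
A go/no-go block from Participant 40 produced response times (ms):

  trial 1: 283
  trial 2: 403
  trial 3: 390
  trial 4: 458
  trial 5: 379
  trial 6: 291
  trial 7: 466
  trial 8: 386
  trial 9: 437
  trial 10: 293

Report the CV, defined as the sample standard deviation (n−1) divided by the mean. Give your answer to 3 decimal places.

n = 10, Σ = 3786, M = 378.6000
Σ(x−M)² = 42274.400; s = √(42274.400/9) = 68.5358
CV = 68.5358 / 378.6000 = 0.18102

0.181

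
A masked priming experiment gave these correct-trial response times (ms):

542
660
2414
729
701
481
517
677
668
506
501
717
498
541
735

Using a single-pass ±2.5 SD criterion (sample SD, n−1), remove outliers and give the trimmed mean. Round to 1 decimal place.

605.2 ms

n = 15, ΣRT = 10887, M = 725.800
Σ(x−M)² = 3183056.40; s = √(3183056.40/14) = 476.824
Cutoffs: 725.800 ± 2.5·476.824 → [-466.3, 1917.9]
Outside: 2414 → excluded.
Retained (n=14): Σ = 8473, mean = 8473/14 = 605.214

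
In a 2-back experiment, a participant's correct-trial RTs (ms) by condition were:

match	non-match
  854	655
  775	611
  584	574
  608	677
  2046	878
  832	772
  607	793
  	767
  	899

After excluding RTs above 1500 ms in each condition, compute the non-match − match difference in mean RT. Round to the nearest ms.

match: exclude 2046
M(match) = 4260/6 = 710.000
M(non-match) = 6626/9 = 736.222
Difference = 736.222 − 710.000 = 26.222 ms

26 ms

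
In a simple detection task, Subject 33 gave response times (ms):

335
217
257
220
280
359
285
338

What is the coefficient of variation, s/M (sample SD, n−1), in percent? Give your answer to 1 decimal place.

18.9%

n = 8, Σ = 2291, M = 286.3750
Σ(x−M)² = 20427.875; s = √(20427.875/7) = 54.0210
CV = 54.0210 / 286.3750 = 0.18864 = 18.864%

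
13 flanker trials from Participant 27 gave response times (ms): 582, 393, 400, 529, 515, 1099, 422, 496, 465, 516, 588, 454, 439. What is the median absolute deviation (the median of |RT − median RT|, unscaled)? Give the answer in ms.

Sorted: 393, 400, 422, 439, 454, 465, 496, 515, 516, 529, 582, 588, 1099 → median = 496
|x − 496|: 86, 103, 96, 33, 19, 603, 74, 0, 31, 20, 92, 42, 57
Sorted deviations: 0, 19, 20, 31, 33, 42, 57, 74, 86, 92, 96, 103, 603 → MAD = 57

57 ms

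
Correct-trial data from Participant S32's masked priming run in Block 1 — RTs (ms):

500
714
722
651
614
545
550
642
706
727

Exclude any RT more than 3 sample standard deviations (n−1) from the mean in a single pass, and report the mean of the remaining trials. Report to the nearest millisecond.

637 ms

n = 10, ΣRT = 6371, M = 637.100
Σ(x−M)² = 61566.90; s = √(61566.90/9) = 82.709
Cutoffs: 637.100 ± 3·82.709 → [389.0, 885.2]
No RTs fall outside the cutoffs; all 10 retained. Mean = 6371/10 = 637.100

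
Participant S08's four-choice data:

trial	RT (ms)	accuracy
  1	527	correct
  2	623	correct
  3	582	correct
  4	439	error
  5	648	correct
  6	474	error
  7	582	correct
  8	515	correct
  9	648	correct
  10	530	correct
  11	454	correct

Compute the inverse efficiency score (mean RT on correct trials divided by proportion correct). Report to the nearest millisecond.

694 ms

Correct trials (n=9): 527, 623, 582, 648, 582, 515, 648, 530, 454
Mean correct RT = 5109/9 = 567.6667 ms
Proportion correct = 9/11
IES = 567.6667 / (9/11) = 693.815 ms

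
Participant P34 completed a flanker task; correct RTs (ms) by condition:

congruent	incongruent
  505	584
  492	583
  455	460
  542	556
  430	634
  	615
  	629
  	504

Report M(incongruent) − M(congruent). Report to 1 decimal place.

85.8 ms

M(congruent) = 2424/5 = 484.800
M(incongruent) = 4565/8 = 570.625
Difference = 570.625 − 484.800 = 85.825 ms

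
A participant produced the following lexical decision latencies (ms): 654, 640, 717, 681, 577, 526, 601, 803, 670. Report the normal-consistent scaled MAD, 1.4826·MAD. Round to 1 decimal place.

78.6 ms

Sorted: 526, 577, 601, 640, 654, 670, 681, 717, 803 → median = 654
|x − 654| sorted: 0, 14, 16, 27, 53, 63, 77, 128, 149 → MAD = 53
Robust SD ≈ 1.4826 × 53 = 78.578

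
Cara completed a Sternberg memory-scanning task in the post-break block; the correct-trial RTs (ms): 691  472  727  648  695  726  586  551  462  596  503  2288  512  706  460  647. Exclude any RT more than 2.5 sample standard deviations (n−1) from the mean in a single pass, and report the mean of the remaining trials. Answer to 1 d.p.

n = 16, ΣRT = 11270, M = 704.375
Σ(x−M)² = 2814891.75; s = √(2814891.75/15) = 433.197
Cutoffs: 704.375 ± 2.5·433.197 → [-378.6, 1787.4]
Outside: 2288 → excluded.
Retained (n=15): Σ = 8982, mean = 8982/15 = 598.800

598.8 ms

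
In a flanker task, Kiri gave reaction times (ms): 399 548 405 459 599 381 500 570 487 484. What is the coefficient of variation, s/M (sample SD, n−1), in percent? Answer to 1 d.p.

15.4%

n = 10, Σ = 4832, M = 483.2000
Σ(x−M)² = 49675.600; s = √(49675.600/9) = 74.2934
CV = 74.2934 / 483.2000 = 0.15375 = 15.375%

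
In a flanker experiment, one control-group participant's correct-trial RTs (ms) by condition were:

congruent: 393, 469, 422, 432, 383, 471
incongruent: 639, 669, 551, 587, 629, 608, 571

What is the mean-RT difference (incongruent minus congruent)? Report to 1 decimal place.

179.4 ms

M(congruent) = 2570/6 = 428.333
M(incongruent) = 4254/7 = 607.714
Difference = 607.714 − 428.333 = 179.381 ms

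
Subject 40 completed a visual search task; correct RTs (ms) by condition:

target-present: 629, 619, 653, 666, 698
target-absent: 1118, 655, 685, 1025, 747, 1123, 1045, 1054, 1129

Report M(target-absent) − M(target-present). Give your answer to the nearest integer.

300 ms

M(target-present) = 3265/5 = 653.000
M(target-absent) = 8581/9 = 953.444
Difference = 953.444 − 653.000 = 300.444 ms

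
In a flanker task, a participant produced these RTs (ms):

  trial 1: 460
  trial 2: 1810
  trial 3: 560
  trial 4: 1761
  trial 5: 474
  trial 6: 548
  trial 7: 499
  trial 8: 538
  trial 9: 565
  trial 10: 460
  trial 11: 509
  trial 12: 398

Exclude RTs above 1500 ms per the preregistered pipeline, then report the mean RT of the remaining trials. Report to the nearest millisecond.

Excluded: 1761, 1810
Retained (n=10): Σ = 5011
Mean = 5011/10 = 501.1000

501 ms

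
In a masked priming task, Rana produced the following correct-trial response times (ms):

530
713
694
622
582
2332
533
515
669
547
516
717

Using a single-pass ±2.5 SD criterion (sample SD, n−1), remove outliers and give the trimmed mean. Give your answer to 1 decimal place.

603.5 ms

n = 12, ΣRT = 8970, M = 747.500
Σ(x−M)² = 2806091.00; s = √(2806091.00/11) = 505.073
Cutoffs: 747.500 ± 2.5·505.073 → [-515.2, 2010.2]
Outside: 2332 → excluded.
Retained (n=11): Σ = 6638, mean = 6638/11 = 603.455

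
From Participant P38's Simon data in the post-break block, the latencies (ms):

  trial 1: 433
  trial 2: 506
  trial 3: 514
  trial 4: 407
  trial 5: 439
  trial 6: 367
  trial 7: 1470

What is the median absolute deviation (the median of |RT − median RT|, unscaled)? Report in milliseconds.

Sorted: 367, 407, 433, 439, 506, 514, 1470 → median = 439
|x − 439|: 6, 67, 75, 32, 0, 72, 1031
Sorted deviations: 0, 6, 32, 67, 72, 75, 1031 → MAD = 67

67 ms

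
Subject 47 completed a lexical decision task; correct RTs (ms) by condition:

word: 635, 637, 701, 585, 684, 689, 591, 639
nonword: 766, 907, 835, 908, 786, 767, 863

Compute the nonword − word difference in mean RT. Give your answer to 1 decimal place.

M(word) = 5161/8 = 645.125
M(nonword) = 5832/7 = 833.143
Difference = 833.143 − 645.125 = 188.018 ms

188.0 ms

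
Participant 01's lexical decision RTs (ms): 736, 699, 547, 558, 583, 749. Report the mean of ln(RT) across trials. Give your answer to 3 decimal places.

ln(RT): 6.6012, 6.5497, 6.3044, 6.3244, 6.3682, 6.6187
Σ ln(RT) = 38.7666
Mean = 38.7666/6 = 6.46110

6.461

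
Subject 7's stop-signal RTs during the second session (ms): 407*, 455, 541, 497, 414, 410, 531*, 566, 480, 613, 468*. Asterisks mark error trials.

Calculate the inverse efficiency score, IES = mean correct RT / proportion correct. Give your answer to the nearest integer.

683 ms

Correct trials (n=8): 455, 541, 497, 414, 410, 566, 480, 613
Mean correct RT = 3976/8 = 497.0000 ms
Proportion correct = 8/11
IES = 497.0000 / (8/11) = 683.375 ms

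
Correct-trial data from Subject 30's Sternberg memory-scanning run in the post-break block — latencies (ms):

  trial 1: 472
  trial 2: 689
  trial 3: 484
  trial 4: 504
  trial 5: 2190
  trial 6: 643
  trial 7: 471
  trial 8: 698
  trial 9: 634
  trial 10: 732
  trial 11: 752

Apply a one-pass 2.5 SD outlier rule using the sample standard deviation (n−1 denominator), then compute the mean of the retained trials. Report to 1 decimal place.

n = 11, ΣRT = 8269, M = 751.727
Σ(x−M)² = 2391622.18; s = √(2391622.18/10) = 489.042
Cutoffs: 751.727 ± 2.5·489.042 → [-470.9, 1974.3]
Outside: 2190 → excluded.
Retained (n=10): Σ = 6079, mean = 6079/10 = 607.900

607.9 ms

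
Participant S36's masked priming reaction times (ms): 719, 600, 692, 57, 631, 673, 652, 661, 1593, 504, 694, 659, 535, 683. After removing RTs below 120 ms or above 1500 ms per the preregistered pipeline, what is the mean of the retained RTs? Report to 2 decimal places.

641.92 ms

Excluded: 57, 1593
Retained (n=12): Σ = 7703
Mean = 7703/12 = 641.9167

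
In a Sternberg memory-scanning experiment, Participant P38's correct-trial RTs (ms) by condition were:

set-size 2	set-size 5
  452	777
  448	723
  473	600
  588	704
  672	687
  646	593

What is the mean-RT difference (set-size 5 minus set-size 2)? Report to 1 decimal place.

134.2 ms

M(set-size 2) = 3279/6 = 546.500
M(set-size 5) = 4084/6 = 680.667
Difference = 680.667 − 546.500 = 134.167 ms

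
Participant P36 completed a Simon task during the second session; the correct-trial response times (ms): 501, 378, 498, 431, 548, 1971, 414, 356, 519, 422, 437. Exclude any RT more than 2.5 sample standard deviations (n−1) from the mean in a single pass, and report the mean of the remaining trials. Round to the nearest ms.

n = 11, ΣRT = 6475, M = 588.636
Σ(x−M)² = 2137920.55; s = √(2137920.55/10) = 462.377
Cutoffs: 588.636 ± 2.5·462.377 → [-567.3, 1744.6]
Outside: 1971 → excluded.
Retained (n=10): Σ = 4504, mean = 4504/10 = 450.400

450 ms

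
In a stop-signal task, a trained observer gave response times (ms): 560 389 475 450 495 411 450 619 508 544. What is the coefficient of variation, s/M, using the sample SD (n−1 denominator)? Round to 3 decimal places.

n = 10, Σ = 4901, M = 490.1000
Σ(x−M)² = 44672.900; s = √(44672.900/9) = 70.4532
CV = 70.4532 / 490.1000 = 0.14375

0.144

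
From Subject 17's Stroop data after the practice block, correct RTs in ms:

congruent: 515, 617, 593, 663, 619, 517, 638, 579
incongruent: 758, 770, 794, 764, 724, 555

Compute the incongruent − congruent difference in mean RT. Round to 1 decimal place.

134.9 ms

M(congruent) = 4741/8 = 592.625
M(incongruent) = 4365/6 = 727.500
Difference = 727.500 − 592.625 = 134.875 ms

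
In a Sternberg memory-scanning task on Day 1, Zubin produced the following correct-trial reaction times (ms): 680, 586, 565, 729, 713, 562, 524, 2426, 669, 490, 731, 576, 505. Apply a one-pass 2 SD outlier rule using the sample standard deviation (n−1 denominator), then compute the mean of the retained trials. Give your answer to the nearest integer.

611 ms

n = 13, ΣRT = 9756, M = 750.462
Σ(x−M)² = 3128047.23; s = √(3128047.23/12) = 510.559
Cutoffs: 750.462 ± 2·510.559 → [-270.7, 1771.6]
Outside: 2426 → excluded.
Retained (n=12): Σ = 7330, mean = 7330/12 = 610.833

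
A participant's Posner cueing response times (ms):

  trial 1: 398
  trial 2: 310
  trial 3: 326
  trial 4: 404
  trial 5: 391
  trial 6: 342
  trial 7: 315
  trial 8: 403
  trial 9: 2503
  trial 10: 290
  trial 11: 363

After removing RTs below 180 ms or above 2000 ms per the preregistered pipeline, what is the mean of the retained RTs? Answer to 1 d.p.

Excluded: 2503
Retained (n=10): Σ = 3542
Mean = 3542/10 = 354.2000

354.2 ms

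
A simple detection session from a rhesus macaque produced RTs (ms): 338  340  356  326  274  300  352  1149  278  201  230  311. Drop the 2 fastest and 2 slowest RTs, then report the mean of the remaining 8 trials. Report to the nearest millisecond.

315 ms

Sorted: 201, 230, 274, 278, 300, 311, 326, 338, 340, 352, 356, 1149
Drop lowest 2 (201, 230) and highest 2 (356, 1149)
Remaining (n=8): Σ = 2519, mean = 2519/8 = 314.875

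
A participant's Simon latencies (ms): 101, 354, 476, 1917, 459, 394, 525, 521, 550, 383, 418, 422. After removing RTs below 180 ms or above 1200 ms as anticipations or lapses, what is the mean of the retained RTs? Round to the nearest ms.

450 ms

Excluded: 101, 1917
Retained (n=10): Σ = 4502
Mean = 4502/10 = 450.2000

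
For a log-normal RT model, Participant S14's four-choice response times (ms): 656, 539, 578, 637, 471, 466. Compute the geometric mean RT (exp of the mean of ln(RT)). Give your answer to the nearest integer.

ln(RT): 6.4862, 6.2897, 6.3596, 6.4568, 6.1549, 6.1442
Mean ln(RT) = 37.8913/6 = 6.31521
Geometric mean = exp(6.31521) = 552.92 ms

553 ms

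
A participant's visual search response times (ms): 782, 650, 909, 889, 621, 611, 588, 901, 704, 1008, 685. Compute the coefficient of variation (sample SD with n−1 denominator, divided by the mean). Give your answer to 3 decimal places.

0.192

n = 11, Σ = 8348, M = 758.9091
Σ(x−M)² = 212664.909; s = √(212664.909/10) = 145.8303
CV = 145.8303 / 758.9091 = 0.19216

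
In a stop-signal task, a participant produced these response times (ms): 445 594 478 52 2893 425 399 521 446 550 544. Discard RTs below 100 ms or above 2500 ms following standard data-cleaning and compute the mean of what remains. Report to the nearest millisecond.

489 ms

Excluded: 52, 2893
Retained (n=9): Σ = 4402
Mean = 4402/9 = 489.1111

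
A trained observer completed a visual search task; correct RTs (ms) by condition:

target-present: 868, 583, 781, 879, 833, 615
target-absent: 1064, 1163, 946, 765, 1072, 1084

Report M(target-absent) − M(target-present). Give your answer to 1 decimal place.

M(target-present) = 4559/6 = 759.833
M(target-absent) = 6094/6 = 1015.667
Difference = 1015.667 − 759.833 = 255.833 ms

255.8 ms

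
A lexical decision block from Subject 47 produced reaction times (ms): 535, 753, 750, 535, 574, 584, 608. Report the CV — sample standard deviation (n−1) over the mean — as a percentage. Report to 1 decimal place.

n = 7, Σ = 4339, M = 619.8571
Σ(x−M)² = 52594.857; s = √(52594.857/6) = 93.6259
CV = 93.6259 / 619.8571 = 0.15104 = 15.104%

15.1%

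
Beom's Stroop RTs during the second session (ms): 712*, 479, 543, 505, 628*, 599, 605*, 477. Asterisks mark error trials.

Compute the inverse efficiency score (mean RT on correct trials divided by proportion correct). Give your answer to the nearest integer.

833 ms

Correct trials (n=5): 479, 543, 505, 599, 477
Mean correct RT = 2603/5 = 520.6000 ms
Proportion correct = 5/8
IES = 520.6000 / (5/8) = 832.960 ms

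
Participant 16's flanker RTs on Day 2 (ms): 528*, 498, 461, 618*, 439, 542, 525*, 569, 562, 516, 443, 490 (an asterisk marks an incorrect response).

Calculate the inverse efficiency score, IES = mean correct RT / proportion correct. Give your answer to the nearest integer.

670 ms

Correct trials (n=9): 498, 461, 439, 542, 569, 562, 516, 443, 490
Mean correct RT = 4520/9 = 502.2222 ms
Proportion correct = 9/12
IES = 502.2222 / (9/12) = 669.630 ms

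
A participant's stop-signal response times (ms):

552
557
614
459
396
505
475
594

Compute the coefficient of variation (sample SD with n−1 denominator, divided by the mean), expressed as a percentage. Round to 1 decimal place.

n = 8, Σ = 4152, M = 519.0000
Σ(x−M)² = 38044.000; s = √(38044.000/7) = 73.7215
CV = 73.7215 / 519.0000 = 0.14205 = 14.205%

14.2%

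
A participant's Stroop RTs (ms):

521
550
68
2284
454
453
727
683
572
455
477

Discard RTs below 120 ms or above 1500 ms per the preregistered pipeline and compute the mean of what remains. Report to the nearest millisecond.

544 ms

Excluded: 68, 2284
Retained (n=9): Σ = 4892
Mean = 4892/9 = 543.5556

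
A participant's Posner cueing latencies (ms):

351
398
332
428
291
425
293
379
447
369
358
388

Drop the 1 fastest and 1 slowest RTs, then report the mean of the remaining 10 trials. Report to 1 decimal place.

372.1 ms

Sorted: 291, 293, 332, 351, 358, 369, 379, 388, 398, 425, 428, 447
Drop lowest 1 (291) and highest 1 (447)
Remaining (n=10): Σ = 3721, mean = 3721/10 = 372.100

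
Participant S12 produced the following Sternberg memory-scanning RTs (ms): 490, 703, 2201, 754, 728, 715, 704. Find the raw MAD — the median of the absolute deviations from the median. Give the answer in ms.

Sorted: 490, 703, 704, 715, 728, 754, 2201 → median = 715
|x − 715|: 225, 12, 1486, 39, 13, 0, 11
Sorted deviations: 0, 11, 12, 13, 39, 225, 1486 → MAD = 13

13 ms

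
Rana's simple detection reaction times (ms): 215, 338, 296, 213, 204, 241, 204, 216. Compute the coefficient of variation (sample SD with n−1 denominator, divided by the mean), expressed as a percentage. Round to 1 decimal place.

n = 8, Σ = 1927, M = 240.8750
Σ(x−M)² = 17256.875; s = √(17256.875/7) = 49.6515
CV = 49.6515 / 240.8750 = 0.20613 = 20.613%

20.6%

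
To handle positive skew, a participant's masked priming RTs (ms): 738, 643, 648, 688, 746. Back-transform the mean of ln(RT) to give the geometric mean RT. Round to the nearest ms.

ln(RT): 6.6039, 6.4661, 6.4739, 6.5338, 6.6147
Mean ln(RT) = 32.6925/5 = 6.53850
Geometric mean = exp(6.53850) = 691.25 ms

691 ms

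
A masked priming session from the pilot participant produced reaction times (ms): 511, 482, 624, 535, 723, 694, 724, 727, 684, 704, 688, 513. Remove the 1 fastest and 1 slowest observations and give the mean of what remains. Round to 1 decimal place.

Sorted: 482, 511, 513, 535, 624, 684, 688, 694, 704, 723, 724, 727
Drop lowest 1 (482) and highest 1 (727)
Remaining (n=10): Σ = 6400, mean = 6400/10 = 640.000

640.0 ms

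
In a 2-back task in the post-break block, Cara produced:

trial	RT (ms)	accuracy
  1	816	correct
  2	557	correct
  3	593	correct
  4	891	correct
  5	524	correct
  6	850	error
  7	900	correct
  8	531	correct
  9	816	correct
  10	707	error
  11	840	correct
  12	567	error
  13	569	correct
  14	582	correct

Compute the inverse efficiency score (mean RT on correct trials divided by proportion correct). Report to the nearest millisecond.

882 ms

Correct trials (n=11): 816, 557, 593, 891, 524, 900, 531, 816, 840, 569, 582
Mean correct RT = 7619/11 = 692.6364 ms
Proportion correct = 11/14
IES = 692.6364 / (11/14) = 881.537 ms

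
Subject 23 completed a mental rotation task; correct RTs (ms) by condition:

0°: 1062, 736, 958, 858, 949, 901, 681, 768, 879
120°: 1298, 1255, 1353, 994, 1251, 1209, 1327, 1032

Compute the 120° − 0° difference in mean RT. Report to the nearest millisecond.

M(0°) = 7792/9 = 865.778
M(120°) = 9719/8 = 1214.875
Difference = 1214.875 − 865.778 = 349.097 ms

349 ms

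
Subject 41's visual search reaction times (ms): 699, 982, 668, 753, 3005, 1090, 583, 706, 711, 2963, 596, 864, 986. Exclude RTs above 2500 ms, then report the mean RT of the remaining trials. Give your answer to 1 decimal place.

Excluded: 2963, 3005
Retained (n=11): Σ = 8638
Mean = 8638/11 = 785.2727

785.3 ms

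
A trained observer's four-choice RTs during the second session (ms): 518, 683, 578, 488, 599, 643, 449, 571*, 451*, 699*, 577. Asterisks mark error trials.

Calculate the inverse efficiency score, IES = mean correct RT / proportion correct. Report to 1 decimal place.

Correct trials (n=8): 518, 683, 578, 488, 599, 643, 449, 577
Mean correct RT = 4535/8 = 566.8750 ms
Proportion correct = 8/11
IES = 566.8750 / (8/11) = 779.453 ms

779.5 ms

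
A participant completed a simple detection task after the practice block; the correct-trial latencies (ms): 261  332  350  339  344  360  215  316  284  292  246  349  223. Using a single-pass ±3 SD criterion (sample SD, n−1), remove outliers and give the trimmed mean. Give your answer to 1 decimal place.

n = 13, ΣRT = 3911, M = 300.846
Σ(x−M)² = 31139.69; s = √(31139.69/12) = 50.941
Cutoffs: 300.846 ± 3·50.941 → [148.0, 453.7]
No RTs fall outside the cutoffs; all 13 retained. Mean = 3911/13 = 300.846

300.8 ms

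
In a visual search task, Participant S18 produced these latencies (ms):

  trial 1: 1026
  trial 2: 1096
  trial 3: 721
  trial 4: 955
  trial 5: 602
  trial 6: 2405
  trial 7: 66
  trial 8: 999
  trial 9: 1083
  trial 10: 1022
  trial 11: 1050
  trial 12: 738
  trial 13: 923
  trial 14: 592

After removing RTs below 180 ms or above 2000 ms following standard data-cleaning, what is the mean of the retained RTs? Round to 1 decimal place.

900.6 ms

Excluded: 66, 2405
Retained (n=12): Σ = 10807
Mean = 10807/12 = 900.5833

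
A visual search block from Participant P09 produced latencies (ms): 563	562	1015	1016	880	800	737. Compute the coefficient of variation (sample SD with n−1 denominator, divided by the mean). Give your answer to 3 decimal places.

n = 7, Σ = 5573, M = 796.1429
Σ(x−M)² = 215958.857; s = √(215958.857/6) = 189.7186
CV = 189.7186 / 796.1429 = 0.23830

0.238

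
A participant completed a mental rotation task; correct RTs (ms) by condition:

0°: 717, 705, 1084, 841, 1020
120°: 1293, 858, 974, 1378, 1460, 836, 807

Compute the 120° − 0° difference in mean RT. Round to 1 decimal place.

M(0°) = 4367/5 = 873.400
M(120°) = 7606/7 = 1086.571
Difference = 1086.571 − 873.400 = 213.171 ms

213.2 ms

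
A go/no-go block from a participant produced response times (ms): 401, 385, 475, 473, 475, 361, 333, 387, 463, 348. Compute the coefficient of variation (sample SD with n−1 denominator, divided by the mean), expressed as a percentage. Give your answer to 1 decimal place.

n = 10, Σ = 4101, M = 410.1000
Σ(x−M)² = 28636.900; s = √(28636.900/9) = 56.4081
CV = 56.4081 / 410.1000 = 0.13755 = 13.755%

13.8%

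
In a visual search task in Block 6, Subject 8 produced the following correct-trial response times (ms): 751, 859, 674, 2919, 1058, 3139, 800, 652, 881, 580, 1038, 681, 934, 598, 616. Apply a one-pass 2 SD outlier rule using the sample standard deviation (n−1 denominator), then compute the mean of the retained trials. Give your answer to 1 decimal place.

n = 15, ΣRT = 16180, M = 1078.667
Σ(x−M)² = 9124863.33; s = √(9124863.33/14) = 807.326
Cutoffs: 1078.667 ± 2·807.326 → [-536.0, 2693.3]
Outside: 2919, 3139 → excluded.
Retained (n=13): Σ = 10122, mean = 10122/13 = 778.615

778.6 ms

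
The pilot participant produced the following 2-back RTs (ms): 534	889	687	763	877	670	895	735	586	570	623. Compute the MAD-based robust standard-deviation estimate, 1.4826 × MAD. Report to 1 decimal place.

Sorted: 534, 570, 586, 623, 670, 687, 735, 763, 877, 889, 895 → median = 687
|x − 687| sorted: 0, 17, 48, 64, 76, 101, 117, 153, 190, 202, 208 → MAD = 101
Robust SD ≈ 1.4826 × 101 = 149.743

149.7 ms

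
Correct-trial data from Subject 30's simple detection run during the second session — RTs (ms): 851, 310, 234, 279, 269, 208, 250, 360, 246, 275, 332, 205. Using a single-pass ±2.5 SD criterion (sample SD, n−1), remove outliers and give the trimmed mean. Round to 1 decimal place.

n = 12, ΣRT = 3819, M = 318.250
Σ(x−M)² = 333616.25; s = √(333616.25/11) = 174.152
Cutoffs: 318.250 ± 2.5·174.152 → [-117.1, 753.6]
Outside: 851 → excluded.
Retained (n=11): Σ = 2968, mean = 2968/11 = 269.818

269.8 ms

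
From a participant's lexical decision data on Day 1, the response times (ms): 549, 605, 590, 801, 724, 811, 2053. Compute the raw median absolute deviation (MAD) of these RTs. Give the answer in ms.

Sorted: 549, 590, 605, 724, 801, 811, 2053 → median = 724
|x − 724|: 175, 119, 134, 77, 0, 87, 1329
Sorted deviations: 0, 77, 87, 119, 134, 175, 1329 → MAD = 119

119 ms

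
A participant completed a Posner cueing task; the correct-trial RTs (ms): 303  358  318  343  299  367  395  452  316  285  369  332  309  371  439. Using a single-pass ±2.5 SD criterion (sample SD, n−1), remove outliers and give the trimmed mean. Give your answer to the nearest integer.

n = 15, ΣRT = 5256, M = 350.400
Σ(x−M)² = 34771.60; s = √(34771.60/14) = 49.837
Cutoffs: 350.400 ± 2.5·49.837 → [225.8, 475.0]
No RTs fall outside the cutoffs; all 15 retained. Mean = 5256/15 = 350.400

350 ms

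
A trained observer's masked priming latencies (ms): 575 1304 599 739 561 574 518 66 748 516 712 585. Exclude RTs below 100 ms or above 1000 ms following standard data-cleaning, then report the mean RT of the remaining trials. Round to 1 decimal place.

Excluded: 66, 1304
Retained (n=10): Σ = 6127
Mean = 6127/10 = 612.7000

612.7 ms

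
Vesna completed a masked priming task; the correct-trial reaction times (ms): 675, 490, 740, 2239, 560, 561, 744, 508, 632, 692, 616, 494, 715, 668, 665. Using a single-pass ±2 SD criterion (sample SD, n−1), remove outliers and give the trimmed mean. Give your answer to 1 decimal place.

625.7 ms

n = 15, ΣRT = 10999, M = 733.267
Σ(x−M)² = 2532620.93; s = √(2532620.93/14) = 425.325
Cutoffs: 733.267 ± 2·425.325 → [-117.4, 1583.9]
Outside: 2239 → excluded.
Retained (n=14): Σ = 8760, mean = 8760/14 = 625.714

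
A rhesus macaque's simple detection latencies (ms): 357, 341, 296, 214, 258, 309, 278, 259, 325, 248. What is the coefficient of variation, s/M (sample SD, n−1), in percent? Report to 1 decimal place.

15.7%

n = 10, Σ = 2885, M = 288.5000
Σ(x−M)² = 18358.500; s = √(18358.500/9) = 45.1645
CV = 45.1645 / 288.5000 = 0.15655 = 15.655%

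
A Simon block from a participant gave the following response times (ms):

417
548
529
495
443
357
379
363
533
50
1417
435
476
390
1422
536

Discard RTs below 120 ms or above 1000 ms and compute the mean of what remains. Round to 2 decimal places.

Excluded: 50, 1417, 1422
Retained (n=13): Σ = 5901
Mean = 5901/13 = 453.9231

453.92 ms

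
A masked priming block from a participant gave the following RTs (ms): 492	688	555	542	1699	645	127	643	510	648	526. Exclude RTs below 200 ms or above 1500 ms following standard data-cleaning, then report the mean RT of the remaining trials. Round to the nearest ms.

583 ms

Excluded: 127, 1699
Retained (n=9): Σ = 5249
Mean = 5249/9 = 583.2222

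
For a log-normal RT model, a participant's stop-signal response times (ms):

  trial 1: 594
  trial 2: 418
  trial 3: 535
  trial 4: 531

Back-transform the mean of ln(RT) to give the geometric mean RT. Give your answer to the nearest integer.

515 ms

ln(RT): 6.3869, 6.0355, 6.2823, 6.2748
Mean ln(RT) = 24.9794/4 = 6.24485
Geometric mean = exp(6.24485) = 515.35 ms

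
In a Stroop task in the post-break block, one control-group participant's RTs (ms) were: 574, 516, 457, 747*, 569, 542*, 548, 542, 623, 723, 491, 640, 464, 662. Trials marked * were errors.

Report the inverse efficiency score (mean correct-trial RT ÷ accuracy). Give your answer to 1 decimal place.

662.0 ms

Correct trials (n=12): 574, 516, 457, 569, 548, 542, 623, 723, 491, 640, 464, 662
Mean correct RT = 6809/12 = 567.4167 ms
Proportion correct = 12/14
IES = 567.4167 / (12/14) = 661.986 ms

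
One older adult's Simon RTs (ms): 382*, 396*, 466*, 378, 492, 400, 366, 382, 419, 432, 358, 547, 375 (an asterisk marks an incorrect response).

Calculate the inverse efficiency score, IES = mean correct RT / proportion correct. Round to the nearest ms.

Correct trials (n=10): 378, 492, 400, 366, 382, 419, 432, 358, 547, 375
Mean correct RT = 4149/10 = 414.9000 ms
Proportion correct = 10/13
IES = 414.9000 / (10/13) = 539.370 ms

539 ms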